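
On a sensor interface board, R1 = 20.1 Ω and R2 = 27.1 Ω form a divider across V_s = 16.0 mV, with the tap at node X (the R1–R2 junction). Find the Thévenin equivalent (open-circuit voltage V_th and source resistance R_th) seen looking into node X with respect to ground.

With X open, the divider is unloaded: V_th = 16.0 × 27.1/47.20 = 9.186 mV.
Zeroing V_s shorts the top of R1 to ground, so R_th = R1 ‖ R2 = 11.54 Ω.

V_th ≈ 9.19 mV, R_th ≈ 11.5 Ω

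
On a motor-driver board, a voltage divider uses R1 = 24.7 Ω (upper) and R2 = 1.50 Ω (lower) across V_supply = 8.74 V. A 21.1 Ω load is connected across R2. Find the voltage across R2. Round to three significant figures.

V_out ≈ 0.469 V

R2 ‖ R_L = (1.50 × 21.1)/(1.50 + 21.1) = 1.400 Ω.
Voltage divider with the loaded lower leg: V_out = 8.74 × 1.400/(24.7 + 1.400) = 8.74 × 0.05366 = 0.4690 V.
(Unloaded it would be 0.500 V; the load pulls it down.)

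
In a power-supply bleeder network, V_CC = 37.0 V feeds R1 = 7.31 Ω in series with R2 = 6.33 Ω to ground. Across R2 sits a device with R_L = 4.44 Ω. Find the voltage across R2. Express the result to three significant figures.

V_out ≈ 9.73 V

First combine the lower leg with the load: R2 ‖ R_L = 2.610 Ω.
Now apply the divider: V_out = 37.0 × 0.2631 = 9.734 V.
(Unloaded it would be 17.2 V; the load pulls it down.)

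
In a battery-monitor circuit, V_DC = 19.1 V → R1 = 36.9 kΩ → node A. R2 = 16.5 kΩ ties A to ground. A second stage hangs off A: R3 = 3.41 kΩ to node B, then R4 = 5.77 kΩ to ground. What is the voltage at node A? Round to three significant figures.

V_A ≈ 2.63 V

Node A sees R2 in parallel with the series input of stage 2, R3 + R4 = 9.180 kΩ.
R2 ‖ (R3+R4) = 5.898 kΩ.
So V_A = 19.1 × 0.1378 = 2.632 V.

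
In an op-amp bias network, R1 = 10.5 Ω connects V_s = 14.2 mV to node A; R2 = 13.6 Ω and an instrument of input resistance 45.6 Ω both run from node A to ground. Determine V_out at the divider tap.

The load sits in parallel with R2, giving an effective lower resistance R2' = R2·R_L/(R2+R_L) = 10.48 Ω.
Then V_out = V_s · R2'/(R1 + R2') = 14.2 × 10.48/20.98 = 7.092 mV.

V_out ≈ 7.09 mV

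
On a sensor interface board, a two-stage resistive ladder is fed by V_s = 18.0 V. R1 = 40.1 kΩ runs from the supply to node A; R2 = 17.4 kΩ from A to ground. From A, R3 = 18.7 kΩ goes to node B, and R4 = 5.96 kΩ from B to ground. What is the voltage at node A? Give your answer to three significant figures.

Looking into the second stage from A: R3 + R4 = 24.66 kΩ appears in parallel with R2.
R2 ‖ (R3+R4) = 10.20 kΩ.
So V_A = 18.0 × 0.2028 = 3.651 V.

V_A ≈ 3.65 V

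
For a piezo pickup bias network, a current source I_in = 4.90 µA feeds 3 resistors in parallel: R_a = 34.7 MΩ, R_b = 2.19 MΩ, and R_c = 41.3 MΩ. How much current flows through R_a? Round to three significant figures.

Total conductance ΣG = 1/34.7 + 1/2.19 + 1/41.3 = 0.5097 (units of 1/MΩ).
R_a takes the fraction G_k/ΣG = 0.02882/0.5097 = 0.05655, so I = 4.90 × 0.05655 = 0.2771 µA.

I ≈ 0.277 µA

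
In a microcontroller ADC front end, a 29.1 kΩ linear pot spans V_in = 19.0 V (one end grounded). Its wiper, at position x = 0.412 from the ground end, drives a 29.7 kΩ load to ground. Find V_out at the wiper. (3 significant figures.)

Split the track: R_lower = x·R_p = 11.99 kΩ, R_upper = (1−x)·R_p = 17.11 kΩ.
R_L loads the lower segment: effective lower R = 8.541 kΩ.
V_out = 19.0 × 8.541/(17.11 + 8.541) = 6.326 V.

V_out ≈ 6.33 V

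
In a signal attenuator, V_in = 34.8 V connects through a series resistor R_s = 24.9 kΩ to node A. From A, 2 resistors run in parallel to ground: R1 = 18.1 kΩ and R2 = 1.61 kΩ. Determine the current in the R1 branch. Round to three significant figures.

Equivalent of the parallel group: R_p = 1.478 kΩ.
Node voltage V_A = V_in · R_p/(R_s + R_p) = 34.8 × 0.05605 = 1.951 V.
Branch current I = V_A/R1 = 1.951/18.1 = 0.1078 mA.

I ≈ 0.108 mA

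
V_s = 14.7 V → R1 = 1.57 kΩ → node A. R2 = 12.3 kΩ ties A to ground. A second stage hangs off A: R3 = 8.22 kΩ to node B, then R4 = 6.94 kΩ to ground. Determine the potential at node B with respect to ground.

V_B ≈ 5.47 V

The second stage (R3 + R4 = 15.16 kΩ) loads node A in parallel with R2.
Effective lower resistance at A: R2 ‖ 15.16 = 6.791 kΩ.
V_A = 14.7 × 6.791/(1.57 + 6.791) = 11.94 V.
Stage 2 is unloaded, so V_B = V_A · R4/(R3+R4) = 11.94 × 6.94/15.16 = 5.466 V.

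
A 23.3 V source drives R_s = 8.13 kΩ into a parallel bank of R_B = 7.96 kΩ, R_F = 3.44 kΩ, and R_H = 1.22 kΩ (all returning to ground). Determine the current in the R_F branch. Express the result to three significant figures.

Equivalent of the parallel group: R_p = 0.8091 kΩ.
V_A by voltage divider: V_A = 23.3 × 0.8091/(8.13 + 0.8091) = 2.109 V.
Branch current I = V_A/R_F = 2.109/3.44 = 0.6130 mA.

I ≈ 0.613 mA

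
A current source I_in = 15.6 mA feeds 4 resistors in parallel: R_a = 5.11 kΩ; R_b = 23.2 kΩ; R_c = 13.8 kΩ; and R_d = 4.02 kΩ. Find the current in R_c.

I ≈ 2.02 mA

Conductances: ΣG = 1/5.11 + 1/23.2 + 1/13.8 + 1/4.02 = 0.5600 (1/kΩ).
Current divider: I(R_c) = I_in · G_k/ΣG = 15.6 × (0.07246/0.5600) = 15.6 × 0.1294 = 2.019 mA.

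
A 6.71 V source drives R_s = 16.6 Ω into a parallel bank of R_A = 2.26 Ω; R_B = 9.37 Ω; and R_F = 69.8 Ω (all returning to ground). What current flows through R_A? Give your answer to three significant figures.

Equivalent of the parallel group: R_p = 1.775 Ω.
V_A = 6.71 × 1.775/18.37 = 0.6480 V.
I(R_A) = V_A / R_A = 0.6480/2.26 = 0.2867 A.

I ≈ 0.287 A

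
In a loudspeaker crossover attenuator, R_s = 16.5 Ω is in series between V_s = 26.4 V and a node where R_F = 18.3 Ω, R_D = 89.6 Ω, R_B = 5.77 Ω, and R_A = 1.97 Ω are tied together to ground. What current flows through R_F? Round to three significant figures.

I ≈ 0.108 A

Equivalent of the parallel group: R_p = 1.339 Ω.
V_A by voltage divider: V_A = 26.4 × 1.339/(16.5 + 1.339) = 1.982 V.
Branch current I = V_A/R_F = 1.982/18.3 = 0.1083 A.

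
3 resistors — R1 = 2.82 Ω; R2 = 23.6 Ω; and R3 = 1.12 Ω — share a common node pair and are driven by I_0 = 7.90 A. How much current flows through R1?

I ≈ 2.17 A

Total conductance ΣG = 1/2.82 + 1/23.6 + 1/1.12 = 1.290 (units of 1/Ω).
R1 takes the fraction G_k/ΣG = 0.3546/1.290 = 0.2749, so I = 7.90 × 0.2749 = 2.172 A.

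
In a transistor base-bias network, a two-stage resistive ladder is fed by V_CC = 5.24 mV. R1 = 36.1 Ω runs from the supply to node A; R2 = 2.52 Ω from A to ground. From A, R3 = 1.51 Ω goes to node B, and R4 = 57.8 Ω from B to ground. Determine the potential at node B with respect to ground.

Node A sees R2 in parallel with the series input of stage 2, R3 + R4 = 59.31 Ω.
Effective lower resistance at A: R2 ‖ 59.31 = 2.417 Ω.
So V_A = 5.24 × 0.06276 = 0.3289 mV.
Stage 2 is unloaded, so V_B = V_A · R4/(R3+R4) = 0.3289 × 57.8/59.31 = 0.3205 mV.

V_B ≈ 0.320 mV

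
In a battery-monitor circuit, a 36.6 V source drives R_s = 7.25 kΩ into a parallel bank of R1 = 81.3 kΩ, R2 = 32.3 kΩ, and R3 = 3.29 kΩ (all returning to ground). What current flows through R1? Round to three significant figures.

I ≈ 0.128 mA

Combine the parallel branches: R_p = (1/81.3 + 1/32.3 + 1/3.29)⁻¹ = 2.880 kΩ.
V_A = 36.6 × 2.880/10.13 = 10.41 V.
Branch current I = V_A/R1 = 10.41/81.3 = 0.1280 mA.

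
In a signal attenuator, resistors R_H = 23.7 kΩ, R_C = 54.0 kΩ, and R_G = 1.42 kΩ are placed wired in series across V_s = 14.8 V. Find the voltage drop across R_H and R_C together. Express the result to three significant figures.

ΣR = 23.7 + 54.0 + 1.42 = 79.12 kΩ.
R_{R_H..R_C} = 23.7 + 54.0 = 77.70 kΩ.
V = V_s · R/ΣR = 14.8 × 0.9821 = 14.53 V.

V ≈ 14.5 V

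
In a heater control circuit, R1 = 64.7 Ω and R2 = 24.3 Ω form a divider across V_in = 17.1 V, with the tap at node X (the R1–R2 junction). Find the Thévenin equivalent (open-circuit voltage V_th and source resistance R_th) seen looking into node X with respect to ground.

V_th is the unloaded tap voltage: V_in · R2/(R1+R2) = 17.1 × 0.2730 = 4.669 V.
With V_in suppressed (replaced by a short), R_th = R1 ‖ R2 = (64.70 × 24.3)/(64.70 + 24.3) = 17.67 Ω.

V_th ≈ 4.67 V, R_th ≈ 17.7 Ω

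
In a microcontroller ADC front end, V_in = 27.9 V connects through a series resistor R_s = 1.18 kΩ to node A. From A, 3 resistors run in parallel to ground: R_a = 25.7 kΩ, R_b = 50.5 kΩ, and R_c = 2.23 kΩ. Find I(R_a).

Equivalent of the parallel group: R_p = 1.972 kΩ.
V_A = 27.9 × 1.972/3.152 = 17.45 V.
Branch current I = V_A/R_a = 17.45/25.7 = 0.6792 mA.
(Equivalently: I_total = 8.852 mA, then current-divider fraction G_k/ΣG = 0.07672.)

I ≈ 0.679 mA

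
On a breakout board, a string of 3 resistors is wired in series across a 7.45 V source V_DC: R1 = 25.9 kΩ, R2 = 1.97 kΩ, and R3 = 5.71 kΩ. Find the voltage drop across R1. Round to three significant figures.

Total series resistance ΣR = 25.9 + 1.97 + 5.71 = 33.58 kΩ.
Voltage divider: V = V_DC · (25.90 / 33.58) = 7.45 × 0.7713 = 5.746 V.

V ≈ 5.75 V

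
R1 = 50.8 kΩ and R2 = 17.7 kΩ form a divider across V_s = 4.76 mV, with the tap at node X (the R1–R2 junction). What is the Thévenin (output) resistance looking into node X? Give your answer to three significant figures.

Zeroing V_s shorts the top of R1 to ground, so R_th = R1 ‖ R2 = 13.13 kΩ.

R_th ≈ 13.1 kΩ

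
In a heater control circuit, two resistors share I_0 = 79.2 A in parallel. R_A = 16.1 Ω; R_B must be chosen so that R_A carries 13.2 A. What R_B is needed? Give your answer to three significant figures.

R_B ≈ 3.22 Ω

The fraction through R_A equals R_B/(R_A+R_B).
13.2/79.2 = R_B/(R_A + R_B) → R_B = R_A · (0.1667)/(1 − 0.1667) = 16.1 × 0.2000 = 3.220 Ω.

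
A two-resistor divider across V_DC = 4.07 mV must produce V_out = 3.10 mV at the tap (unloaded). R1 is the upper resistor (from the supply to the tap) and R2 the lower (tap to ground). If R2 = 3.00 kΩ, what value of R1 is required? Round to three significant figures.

R1 ≈ 0.939 kΩ

V_out/V_DC = R2/(R1+R2) = 0.7617.
R1 = R2·(1/k − 1) = 3.00 × 0.3129 = 0.9387 kΩ.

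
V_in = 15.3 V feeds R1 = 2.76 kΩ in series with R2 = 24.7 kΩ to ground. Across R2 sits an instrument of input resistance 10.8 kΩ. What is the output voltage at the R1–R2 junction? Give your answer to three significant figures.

V_out ≈ 11.2 V

R2 ‖ R_L = (24.7 × 10.8)/(24.7 + 10.8) = 7.514 kΩ.
Now apply the divider: V_out = 15.3 × 0.7314 = 11.19 V.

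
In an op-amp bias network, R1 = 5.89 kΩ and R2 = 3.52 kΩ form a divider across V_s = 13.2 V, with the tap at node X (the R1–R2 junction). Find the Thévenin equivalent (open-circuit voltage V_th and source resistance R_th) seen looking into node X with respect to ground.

V_th ≈ 4.94 V, R_th ≈ 2.20 kΩ

With X open, the divider is unloaded: V_th = 13.2 × 3.52/9.410 = 4.938 V.
Zeroing V_s shorts the top of R1 to ground, so R_th = R1 ‖ R2 = 2.203 kΩ.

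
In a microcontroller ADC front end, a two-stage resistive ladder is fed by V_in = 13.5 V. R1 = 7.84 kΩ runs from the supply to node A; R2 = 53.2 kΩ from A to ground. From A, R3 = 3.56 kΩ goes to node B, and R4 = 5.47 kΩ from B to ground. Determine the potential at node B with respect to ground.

The second stage (R3 + R4 = 9.030 kΩ) loads node A in parallel with R2.
Effective lower resistance at A: R2 ‖ 9.030 = 7.720 kΩ.
So V_A = 13.5 × 0.4961 = 6.698 V.
V_B = V_A × 0.6058 = 4.057 V.

V_B ≈ 4.06 V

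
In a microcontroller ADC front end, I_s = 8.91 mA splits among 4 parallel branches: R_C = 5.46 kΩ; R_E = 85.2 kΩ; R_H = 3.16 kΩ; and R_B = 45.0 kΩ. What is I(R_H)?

ΣG = 1/5.46 + 1/85.2 + 1/3.16 + 1/45.0 = 0.5336.
R_H takes the fraction G_k/ΣG = 0.3165/0.5336 = 0.5931, so I = 8.91 × 0.5931 = 5.284 mA.

I ≈ 5.28 mA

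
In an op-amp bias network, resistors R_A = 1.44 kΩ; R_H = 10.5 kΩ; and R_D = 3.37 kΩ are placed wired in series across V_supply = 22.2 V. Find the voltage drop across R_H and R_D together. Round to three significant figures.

ΣR = 1.44 + 10.5 + 3.37 = 15.31 kΩ.
R_{R_H..R_D} = 10.5 + 3.37 = 13.87 kΩ.
V = V_supply · R/ΣR = 22.2 × 0.9059 = 20.11 V.

V ≈ 20.1 V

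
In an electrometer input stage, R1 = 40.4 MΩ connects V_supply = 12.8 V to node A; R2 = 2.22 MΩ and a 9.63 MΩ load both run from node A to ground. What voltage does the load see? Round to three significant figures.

V_out ≈ 0.547 V

The load sits in parallel with R2, giving an effective lower resistance R2' = R2·R_L/(R2+R_L) = 1.804 MΩ.
Voltage divider with the loaded lower leg: V_out = 12.8 × 1.804/(40.4 + 1.804) = 12.8 × 0.04275 = 0.5472 V.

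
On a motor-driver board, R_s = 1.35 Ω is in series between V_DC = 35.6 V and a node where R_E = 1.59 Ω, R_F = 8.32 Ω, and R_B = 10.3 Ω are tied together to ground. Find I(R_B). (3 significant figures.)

Parallel bank: R_p = 1/(1/1.59 + 1/8.32 + 1/10.3) = 1.182 Ω.
V_A by voltage divider: V_A = 35.6 × 1.182/(1.35 + 1.182) = 16.62 V.
I(R_B) = V_A / R_B = 16.62/10.3 = 1.613 A.

I ≈ 1.61 A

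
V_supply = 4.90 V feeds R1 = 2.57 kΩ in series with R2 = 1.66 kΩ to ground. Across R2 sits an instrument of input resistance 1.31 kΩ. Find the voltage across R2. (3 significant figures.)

First combine the lower leg with the load: R2 ‖ R_L = 0.7322 kΩ.
Then V_out = V_supply · R2'/(R1 + R2') = 4.90 × 0.7322/3.302 = 1.086 V.

V_out ≈ 1.09 V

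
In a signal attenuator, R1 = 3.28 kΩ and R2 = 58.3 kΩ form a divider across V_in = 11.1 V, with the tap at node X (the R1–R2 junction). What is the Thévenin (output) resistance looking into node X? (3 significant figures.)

R_th ≈ 3.11 kΩ

Zeroing V_in shorts the top of R1 to ground, so R_th = R1 ‖ R2 = 3.105 kΩ.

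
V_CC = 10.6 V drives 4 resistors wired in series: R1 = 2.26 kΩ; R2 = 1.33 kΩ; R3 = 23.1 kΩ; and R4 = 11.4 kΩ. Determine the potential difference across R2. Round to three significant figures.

Series total: ΣR = 2.26 + 1.33 + 23.1 + 11.4 = 38.09 kΩ.
By the voltage-divider rule, V = 10.6 × 1.330/38.09 = 0.3701 V.

V ≈ 0.370 V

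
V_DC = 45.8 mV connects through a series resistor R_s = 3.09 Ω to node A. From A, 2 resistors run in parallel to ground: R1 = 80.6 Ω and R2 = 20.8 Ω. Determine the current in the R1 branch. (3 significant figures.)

Parallel bank: R_p = 1/(1/80.6 + 1/20.8) = 16.53 Ω.
V_A by voltage divider: V_A = 45.8 × 16.53/(3.09 + 16.53) = 38.59 mV.
Branch current I = V_A/R1 = 38.59/80.6 = 0.4788 mA.

I ≈ 0.479 mA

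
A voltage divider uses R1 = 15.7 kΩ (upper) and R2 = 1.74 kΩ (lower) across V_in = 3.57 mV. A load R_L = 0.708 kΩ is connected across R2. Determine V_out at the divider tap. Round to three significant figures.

R2 ‖ R_L = (1.74 × 0.708)/(1.74 + 0.708) = 0.5032 kΩ.
Then V_out = V_in · R2'/(R1 + R2') = 3.57 × 0.5032/16.20 = 0.1109 mV.

V_out ≈ 0.111 mV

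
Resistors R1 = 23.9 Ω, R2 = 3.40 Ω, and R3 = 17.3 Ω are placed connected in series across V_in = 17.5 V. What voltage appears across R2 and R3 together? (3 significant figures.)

Total series resistance ΣR = 23.9 + 3.40 + 17.3 = 44.60 Ω.
R_{R2..R3} = 3.40 + 17.3 = 20.70 Ω.
V = V_in · R/ΣR = 17.5 × 0.4641 = 8.122 V.

V ≈ 8.12 V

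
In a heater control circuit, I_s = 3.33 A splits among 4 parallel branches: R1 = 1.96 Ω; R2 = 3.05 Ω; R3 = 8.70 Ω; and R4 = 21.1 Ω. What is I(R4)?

ΣG = 1/1.96 + 1/3.05 + 1/8.70 + 1/21.1 = 1.000.
R4 takes the fraction G_k/ΣG = 0.04739/1.000 = 0.04737, so I = 3.33 × 0.04737 = 0.1578 A.

I ≈ 0.158 A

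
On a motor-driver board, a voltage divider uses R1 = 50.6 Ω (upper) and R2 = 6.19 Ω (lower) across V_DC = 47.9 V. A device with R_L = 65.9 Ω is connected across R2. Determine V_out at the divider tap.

V_out ≈ 4.82 V

R2 ‖ R_L = (6.19 × 65.9)/(6.19 + 65.9) = 5.658 Ω.
Then V_out = V_DC · R2'/(R1 + R2') = 47.9 × 5.658/56.26 = 4.818 V.
(Unloaded it would be 5.22 V; the load pulls it down.)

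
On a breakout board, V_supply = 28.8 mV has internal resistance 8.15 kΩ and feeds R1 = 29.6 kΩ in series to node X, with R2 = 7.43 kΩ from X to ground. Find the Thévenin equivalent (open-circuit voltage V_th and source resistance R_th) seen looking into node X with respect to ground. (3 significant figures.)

R1' = 8.15 + 29.6 = 37.75 kΩ (source resistance + R1).
With X open, the divider is unloaded: V_th = 28.8 × 7.43/45.18 = 4.736 mV.
Zeroing V_supply shorts the top of R1' to ground, so R_th = R1' ‖ R2 = 6.208 kΩ.

V_th ≈ 4.74 mV, R_th ≈ 6.21 kΩ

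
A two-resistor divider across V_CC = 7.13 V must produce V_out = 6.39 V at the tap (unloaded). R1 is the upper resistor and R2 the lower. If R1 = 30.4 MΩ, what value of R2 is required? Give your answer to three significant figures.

R2 ≈ 263 MΩ

V_out/V_CC = R2/(R1+R2) = 0.8962.
Rearranging, R2 = R1·k/(1−k) = 30.4 × 8.635 = 262.5 MΩ.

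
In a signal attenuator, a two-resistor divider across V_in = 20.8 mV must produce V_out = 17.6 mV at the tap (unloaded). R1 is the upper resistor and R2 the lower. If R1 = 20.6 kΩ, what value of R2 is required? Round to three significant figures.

R2 ≈ 113 kΩ

V_out/V_in = R2/(R1+R2) = 0.8462.
So R2 = R1 · V_out/(V_in − V_out) = 20.6 × 17.6/(20.8 − 17.6) = 20.6 × 5.500 = 113.3 kΩ.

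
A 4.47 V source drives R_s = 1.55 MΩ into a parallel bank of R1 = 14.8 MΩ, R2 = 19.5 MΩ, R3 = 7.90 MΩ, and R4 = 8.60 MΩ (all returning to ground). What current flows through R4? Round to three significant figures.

I ≈ 0.333 µA

Equivalent of the parallel group: R_p = 2.765 MΩ.
Node voltage V_A = V_in · R_p/(R_s + R_p) = 4.47 × 0.6408 = 2.864 V.
I(R4) = V_A / R4 = 2.864/8.60 = 0.3330 µA.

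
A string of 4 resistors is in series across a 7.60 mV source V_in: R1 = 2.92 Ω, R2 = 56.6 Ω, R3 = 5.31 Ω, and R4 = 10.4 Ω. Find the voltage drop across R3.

V ≈ 0.536 mV

Total series resistance ΣR = 2.92 + 56.6 + 5.31 + 10.4 = 75.23 Ω.
Voltage divider: V = V_in · (5.310 / 75.23) = 7.60 × 0.07058 = 0.5364 mV.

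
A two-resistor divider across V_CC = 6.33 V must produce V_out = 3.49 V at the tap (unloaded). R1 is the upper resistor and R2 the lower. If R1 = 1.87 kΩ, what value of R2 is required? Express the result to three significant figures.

The divider ratio is R2/(R1+R2) = 3.49/6.33 = 0.5513.
So R2 = R1 · V_out/(V_CC − V_out) = 1.87 × 3.49/(6.33 − 3.49) = 1.87 × 1.229 = 2.298 kΩ.

R2 ≈ 2.30 kΩ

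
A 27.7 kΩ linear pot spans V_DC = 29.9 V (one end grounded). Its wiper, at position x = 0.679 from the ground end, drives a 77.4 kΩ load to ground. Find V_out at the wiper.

The pot divides into 8.892 kΩ above the wiper and 18.81 kΩ below.
R_L loads the lower segment: effective lower R = 15.13 kΩ.
Then V_out = V_DC · 15.13/(8.892 + 15.13) = 18.83 V.
(Unloaded: V_out = x·V_DC = 20.3 V.)

V_out ≈ 18.8 V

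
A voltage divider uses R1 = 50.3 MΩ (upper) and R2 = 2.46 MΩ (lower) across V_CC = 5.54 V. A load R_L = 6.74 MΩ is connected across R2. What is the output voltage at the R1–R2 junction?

First combine the lower leg with the load: R2 ‖ R_L = 1.802 MΩ.
Then V_out = V_CC · R2'/(R1 + R2') = 5.54 × 1.802/52.10 = 0.1916 V.

V_out ≈ 0.192 V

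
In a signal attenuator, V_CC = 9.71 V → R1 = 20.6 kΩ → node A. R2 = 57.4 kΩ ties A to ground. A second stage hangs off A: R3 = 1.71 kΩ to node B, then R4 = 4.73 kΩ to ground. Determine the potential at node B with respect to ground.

V_B ≈ 1.56 V

Looking into the second stage from A: R3 + R4 = 6.440 kΩ appears in parallel with R2.
Effective lower resistance at A: R2 ‖ 6.440 = 5.790 kΩ.
So V_A = 9.71 × 0.2194 = 2.130 V.
Stage 2 is unloaded, so V_B = V_A · R4/(R3+R4) = 2.130 × 4.73/6.440 = 1.565 V.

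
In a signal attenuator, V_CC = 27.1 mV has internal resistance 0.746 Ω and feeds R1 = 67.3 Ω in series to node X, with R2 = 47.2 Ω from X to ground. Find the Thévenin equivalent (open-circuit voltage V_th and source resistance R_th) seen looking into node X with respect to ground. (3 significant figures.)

V_th ≈ 11.1 mV, R_th ≈ 27.9 Ω

R1' = 0.746 + 67.3 = 68.05 Ω (source resistance + R1).
V_th is the unloaded tap voltage: V_CC · R2/(R1'+R2) = 27.1 × 0.4096 = 11.10 mV.
With V_CC suppressed (replaced by a short), R_th = R1' ‖ R2 = (68.05 × 47.2)/(68.05 + 47.2) = 27.87 Ω.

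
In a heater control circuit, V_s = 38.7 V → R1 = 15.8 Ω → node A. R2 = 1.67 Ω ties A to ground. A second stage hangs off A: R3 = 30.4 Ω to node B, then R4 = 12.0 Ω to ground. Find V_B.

Looking into the second stage from A: R3 + R4 = 42.40 Ω appears in parallel with R2.
Effective lower resistance at A: R2 ‖ 42.40 = 1.607 Ω.
V_A = 38.7 × 1.607/(15.8 + 1.607) = 3.572 V.
Then the unloaded second divider: V_B = V_A × R4/(R3+R4) = 3.572 × 0.2830 = 1.011 V.

V_B ≈ 1.01 V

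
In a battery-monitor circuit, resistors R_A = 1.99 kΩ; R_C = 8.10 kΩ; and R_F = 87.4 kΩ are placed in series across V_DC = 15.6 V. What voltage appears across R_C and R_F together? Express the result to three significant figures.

V ≈ 15.3 V

Series total: ΣR = 1.99 + 8.10 + 87.4 = 97.49 kΩ.
R_{R_C..R_F} = 8.10 + 87.4 = 95.50 kΩ.
V = V_DC · R/ΣR = 15.6 × 0.9796 = 15.28 V.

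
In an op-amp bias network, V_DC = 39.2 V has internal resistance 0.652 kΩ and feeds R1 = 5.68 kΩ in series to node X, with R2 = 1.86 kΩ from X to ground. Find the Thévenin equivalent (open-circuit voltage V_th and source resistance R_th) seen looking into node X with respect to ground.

V_th ≈ 8.90 V, R_th ≈ 1.44 kΩ

R1' = 0.652 + 5.68 = 6.332 kΩ (source resistance + R1).
Open-circuit (no load on X): V_th = V_DC · R2/(R1' + R2) = 39.2 × 1.86/(6.332 + 1.86) = 8.900 V.
Zeroing V_DC shorts the top of R1' to ground, so R_th = R1' ‖ R2 = 1.438 kΩ.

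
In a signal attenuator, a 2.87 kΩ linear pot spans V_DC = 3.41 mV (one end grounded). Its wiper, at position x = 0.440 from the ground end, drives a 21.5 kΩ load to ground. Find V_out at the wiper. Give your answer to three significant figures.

Lower segment x·R_p = 1.263 kΩ; upper segment (1−x)·R_p = 1.607 kΩ.
(x·R_p) ‖ R_L = 1.193 kΩ.
Loaded-divider output: V_out = 3.41 × 0.4260 = 1.453 mV.

V_out ≈ 1.45 mV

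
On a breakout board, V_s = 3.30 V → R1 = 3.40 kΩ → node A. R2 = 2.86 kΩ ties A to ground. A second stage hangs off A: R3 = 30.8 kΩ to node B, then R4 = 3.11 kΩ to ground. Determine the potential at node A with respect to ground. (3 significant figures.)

Looking into the second stage from A: R3 + R4 = 33.91 kΩ appears in parallel with R2.
Effective lower resistance at A: R2 ‖ 33.91 = 2.638 kΩ.
V_A = 3.30 × 2.638/(3.40 + 2.638) = 1.442 V.

V_A ≈ 1.44 V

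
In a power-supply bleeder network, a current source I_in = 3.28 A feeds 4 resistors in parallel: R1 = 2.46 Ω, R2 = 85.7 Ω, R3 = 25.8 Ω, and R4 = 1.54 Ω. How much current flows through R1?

I ≈ 1.21 A

Total conductance ΣG = 1/2.46 + 1/85.7 + 1/25.8 + 1/1.54 = 1.106 (units of 1/Ω).
Current divider: I(R1) = I_in · G_k/ΣG = 3.28 × (0.4065/1.106) = 3.28 × 0.3675 = 1.205 A.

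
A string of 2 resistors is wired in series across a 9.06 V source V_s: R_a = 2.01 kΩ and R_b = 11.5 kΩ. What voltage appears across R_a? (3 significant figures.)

V ≈ 1.35 V

Total series resistance ΣR = 2.01 + 11.5 = 13.51 kΩ.
V = V_s · R/ΣR = 9.06 × 0.1488 = 1.348 V.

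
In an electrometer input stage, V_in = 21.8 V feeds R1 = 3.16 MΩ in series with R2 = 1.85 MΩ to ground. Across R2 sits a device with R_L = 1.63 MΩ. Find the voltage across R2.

V_out ≈ 4.69 V

First combine the lower leg with the load: R2 ‖ R_L = 0.8665 MΩ.
Then V_out = V_in · R2'/(R1 + R2') = 21.8 × 0.8665/4.027 = 4.691 V.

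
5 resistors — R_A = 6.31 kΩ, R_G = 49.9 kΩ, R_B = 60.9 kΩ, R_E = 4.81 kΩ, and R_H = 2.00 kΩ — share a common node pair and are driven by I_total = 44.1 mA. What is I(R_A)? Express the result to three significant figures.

Conductances: ΣG = 1/6.31 + 1/49.9 + 1/60.9 + 1/4.81 + 1/2.00 = 0.9028 (1/kΩ).
R_A takes the fraction G_k/ΣG = 0.1585/0.9028 = 0.1755, so I = 44.1 × 0.1755 = 7.741 mA.

I ≈ 7.74 mA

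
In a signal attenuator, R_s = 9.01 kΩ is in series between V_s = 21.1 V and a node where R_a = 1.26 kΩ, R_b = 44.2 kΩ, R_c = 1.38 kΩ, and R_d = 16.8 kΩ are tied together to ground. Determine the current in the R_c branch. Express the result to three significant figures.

I ≈ 0.992 mA

Equivalent of the parallel group: R_p = 0.6248 kΩ.
V_A by voltage divider: V_A = 21.1 × 0.6248/(9.01 + 0.6248) = 1.368 V.
Branch current I = V_A/R_c = 1.368/1.38 = 0.9916 mA.
(Equivalently: I_total = 2.190 mA, then current-divider fraction G_k/ΣG = 0.4528.)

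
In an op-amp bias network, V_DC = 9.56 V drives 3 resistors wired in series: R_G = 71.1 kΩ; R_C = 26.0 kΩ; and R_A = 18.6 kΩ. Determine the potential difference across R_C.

ΣR = 71.1 + 26.0 + 18.6 = 115.7 kΩ.
Voltage divider: V = V_DC · (26.00 / 115.7) = 9.56 × 0.2247 = 2.148 V.

V ≈ 2.15 V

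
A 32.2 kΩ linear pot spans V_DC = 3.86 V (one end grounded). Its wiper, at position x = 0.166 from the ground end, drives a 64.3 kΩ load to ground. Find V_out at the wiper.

The pot divides into 26.85 kΩ above the wiper and 5.345 kΩ below.
Lower segment in parallel with the load: 5.345 ‖ 64.3 = 4.935 kΩ.
Then V_out = V_DC · 4.935/(26.85 + 4.935) = 0.5992 V.

V_out ≈ 0.599 V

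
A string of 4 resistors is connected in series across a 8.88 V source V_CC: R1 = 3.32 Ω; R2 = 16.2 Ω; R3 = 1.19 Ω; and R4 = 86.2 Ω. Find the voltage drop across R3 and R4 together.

V ≈ 7.26 V

Series total: ΣR = 3.32 + 16.2 + 1.19 + 86.2 = 106.9 Ω.
R_{R3..R4} = 1.19 + 86.2 = 87.39 Ω.
By the voltage-divider rule, V = 8.88 × 87.39/106.9 = 7.259 V.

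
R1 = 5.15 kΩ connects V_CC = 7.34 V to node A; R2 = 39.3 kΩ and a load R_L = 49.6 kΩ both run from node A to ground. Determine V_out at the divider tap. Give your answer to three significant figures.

The load sits in parallel with R2, giving an effective lower resistance R2' = R2·R_L/(R2+R_L) = 21.93 kΩ.
Now apply the divider: V_out = 7.34 × 0.8098 = 5.944 V.
(Unloaded it would be 6.49 V; the load pulls it down.)

V_out ≈ 5.94 V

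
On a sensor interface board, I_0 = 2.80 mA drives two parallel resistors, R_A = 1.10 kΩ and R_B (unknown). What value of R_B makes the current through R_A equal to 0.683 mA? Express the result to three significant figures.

R_B ≈ 0.355 kΩ

The fraction through R_A equals R_B/(R_A+R_B).
With f = 0.2439, R_B = R_A · f/(1−f) = 1.10 × 0.3226 = 0.3549 kΩ.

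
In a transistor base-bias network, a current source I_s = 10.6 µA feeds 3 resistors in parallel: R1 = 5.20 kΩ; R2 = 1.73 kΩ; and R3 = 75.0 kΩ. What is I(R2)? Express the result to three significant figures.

Conductances: ΣG = 1/5.20 + 1/1.73 + 1/75.0 = 0.7837 (1/kΩ).
R2 takes the fraction G_k/ΣG = 0.5780/0.7837 = 0.7376, so I = 10.6 × 0.7376 = 7.818 µA.

I ≈ 7.82 µA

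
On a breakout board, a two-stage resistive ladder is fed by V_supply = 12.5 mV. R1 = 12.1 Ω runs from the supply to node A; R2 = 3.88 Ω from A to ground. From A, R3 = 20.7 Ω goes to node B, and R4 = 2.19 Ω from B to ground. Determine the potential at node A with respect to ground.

Looking into the second stage from A: R3 + R4 = 22.89 Ω appears in parallel with R2.
Effective lower resistance at A: R2 ‖ 22.89 = 3.318 Ω.
So V_A = 12.5 × 0.2152 = 2.690 mV.

V_A ≈ 2.69 mV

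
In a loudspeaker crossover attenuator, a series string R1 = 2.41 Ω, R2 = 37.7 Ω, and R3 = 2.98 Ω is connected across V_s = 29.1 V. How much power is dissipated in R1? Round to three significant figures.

Series current I = V_s/ΣR = 29.1/43.09 = 0.6753 A.
P = I²R = 0.4561 × 2.41 = 1.099 W.

P ≈ 1.10 W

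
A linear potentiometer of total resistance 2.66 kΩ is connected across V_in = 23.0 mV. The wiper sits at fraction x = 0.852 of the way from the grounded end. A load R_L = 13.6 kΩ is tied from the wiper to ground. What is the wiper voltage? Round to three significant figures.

Split the track: R_lower = x·R_p = 2.266 kΩ, R_upper = (1−x)·R_p = 0.3937 kΩ.
R_L loads the lower segment: effective lower R = 1.943 kΩ.
V_out = 23.0 × 1.943/(0.3937 + 1.943) = 19.12 mV.

V_out ≈ 19.1 mV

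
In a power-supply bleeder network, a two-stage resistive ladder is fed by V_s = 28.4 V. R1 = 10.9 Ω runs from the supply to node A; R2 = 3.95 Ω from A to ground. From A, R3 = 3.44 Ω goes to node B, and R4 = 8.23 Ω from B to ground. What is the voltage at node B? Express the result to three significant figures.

V_B ≈ 4.27 V

The second stage (R3 + R4 = 11.67 Ω) loads node A in parallel with R2.
Effective lower resistance at A: R2 ‖ 11.67 = 2.951 Ω.
First divider: V_A = V_s · 2.951/(10.9 + 2.951) = 6.051 V.
V_B = V_A × 0.7052 = 4.267 V.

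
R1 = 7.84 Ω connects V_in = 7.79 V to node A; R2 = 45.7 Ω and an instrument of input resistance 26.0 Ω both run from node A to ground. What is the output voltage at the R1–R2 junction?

First combine the lower leg with the load: R2 ‖ R_L = 16.57 Ω.
Now apply the divider: V_out = 7.79 × 0.6788 = 5.288 V.
(Unloaded it would be 6.65 V; the load pulls it down.)

V_out ≈ 5.29 V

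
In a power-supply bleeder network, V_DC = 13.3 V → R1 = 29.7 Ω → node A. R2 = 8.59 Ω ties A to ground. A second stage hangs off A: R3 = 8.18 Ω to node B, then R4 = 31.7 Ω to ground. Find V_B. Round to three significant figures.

The second stage (R3 + R4 = 39.88 Ω) loads node A in parallel with R2.
Effective lower resistance at A: R2 ‖ 39.88 = 7.068 Ω.
V_A = 13.3 × 7.068/(29.7 + 7.068) = 2.557 V.
V_B = V_A × 0.7949 = 2.032 V.

V_B ≈ 2.03 V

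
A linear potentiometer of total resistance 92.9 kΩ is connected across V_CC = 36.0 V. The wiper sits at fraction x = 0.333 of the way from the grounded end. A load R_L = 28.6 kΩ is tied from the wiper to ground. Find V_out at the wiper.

V_out ≈ 6.96 V

Lower segment x·R_p = 30.94 kΩ; upper segment (1−x)·R_p = 61.96 kΩ.
Lower segment in parallel with the load: 30.94 ‖ 28.6 = 14.86 kΩ.
Loaded-divider output: V_out = 36.0 × 0.1934 = 6.964 V.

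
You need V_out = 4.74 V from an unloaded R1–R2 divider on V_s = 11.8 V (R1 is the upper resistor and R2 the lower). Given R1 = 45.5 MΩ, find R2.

The divider ratio is R2/(R1+R2) = 4.74/11.8 = 0.4017.
So R2 = R1 · V_out/(V_s − V_out) = 45.5 × 4.74/(11.8 − 4.74) = 45.5 × 0.6714 = 30.55 MΩ.

R2 ≈ 30.5 MΩ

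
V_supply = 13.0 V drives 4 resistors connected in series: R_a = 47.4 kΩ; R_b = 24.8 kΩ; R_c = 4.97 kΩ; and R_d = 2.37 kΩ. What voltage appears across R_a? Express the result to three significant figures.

ΣR = 47.4 + 24.8 + 4.97 + 2.37 = 79.54 kΩ.
V = V_supply · R/ΣR = 13.0 × 0.5959 = 7.747 V.

V ≈ 7.75 V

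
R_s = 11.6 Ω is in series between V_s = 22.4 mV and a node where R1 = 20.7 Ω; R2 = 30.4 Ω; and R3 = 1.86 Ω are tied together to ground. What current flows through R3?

I ≈ 1.47 mA

Parallel bank: R_p = 1/(1/20.7 + 1/30.4 + 1/1.86) = 1.616 Ω.
Node voltage V_A = V_s · R_p/(R_s + R_p) = 22.4 × 0.1223 = 2.739 mV.
I(R3) = V_A / R3 = 2.739/1.86 = 1.473 mA.
(Check via current divider: I_total = 1.695 mA; share G_k/ΣG = 0.8688 → same result.)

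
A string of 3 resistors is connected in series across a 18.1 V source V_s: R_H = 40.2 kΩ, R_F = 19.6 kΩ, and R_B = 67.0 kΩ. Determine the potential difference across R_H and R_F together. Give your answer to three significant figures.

V ≈ 8.54 V

Total series resistance ΣR = 40.2 + 19.6 + 67.0 = 126.8 kΩ.
R_{R_H..R_F} = 40.2 + 19.6 = 59.80 kΩ.
By the voltage-divider rule, V = 18.1 × 59.80/126.8 = 8.536 V.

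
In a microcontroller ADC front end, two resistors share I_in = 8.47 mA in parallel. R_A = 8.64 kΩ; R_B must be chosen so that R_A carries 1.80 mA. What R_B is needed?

R_B ≈ 2.33 kΩ

The fraction through R_A equals R_B/(R_A+R_B).
With f = 0.2125, R_B = R_A · f/(1−f) = 8.64 × 0.2699 = 2.332 kΩ.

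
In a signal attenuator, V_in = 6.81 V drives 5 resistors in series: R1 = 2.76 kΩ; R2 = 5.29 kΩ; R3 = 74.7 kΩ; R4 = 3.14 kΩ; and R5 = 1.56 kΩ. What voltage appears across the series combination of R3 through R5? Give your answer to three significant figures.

Total series resistance ΣR = 2.76 + 5.29 + 74.7 + 3.14 + 1.56 = 87.45 kΩ.
R_{R3..R5} = 74.7 + 3.14 + 1.56 = 79.40 kΩ.
Voltage divider: V = V_in · (79.40 / 87.45) = 6.81 × 0.9079 = 6.183 V.

V ≈ 6.18 V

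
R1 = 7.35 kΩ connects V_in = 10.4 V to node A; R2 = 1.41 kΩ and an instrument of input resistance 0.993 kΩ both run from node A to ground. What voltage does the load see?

V_out ≈ 0.764 V

The load sits in parallel with R2, giving an effective lower resistance R2' = R2·R_L/(R2+R_L) = 0.5827 kΩ.
Then V_out = V_in · R2'/(R1 + R2') = 10.4 × 0.5827/7.933 = 0.7639 V.
(Unloaded it would be 1.67 V; the load pulls it down.)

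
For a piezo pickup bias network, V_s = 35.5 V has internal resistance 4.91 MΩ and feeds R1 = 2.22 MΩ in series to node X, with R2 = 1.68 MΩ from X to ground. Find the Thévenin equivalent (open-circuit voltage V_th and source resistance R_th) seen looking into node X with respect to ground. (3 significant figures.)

R1' = 4.91 + 2.22 = 7.130 MΩ (source resistance + R1).
Open-circuit (no load on X): V_th = V_s · R2/(R1' + R2) = 35.5 × 1.68/(7.130 + 1.68) = 6.770 V.
Looking into X with the source shorted: R_th = R1'·R2/(R1'+R2) = 7.130 × 1.68/8.810 = 1.360 MΩ.

V_th ≈ 6.77 V, R_th ≈ 1.36 MΩ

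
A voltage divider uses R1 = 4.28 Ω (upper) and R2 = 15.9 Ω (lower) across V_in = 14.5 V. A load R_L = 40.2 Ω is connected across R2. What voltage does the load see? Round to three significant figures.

V_out ≈ 10.5 V

The load sits in parallel with R2, giving an effective lower resistance R2' = R2·R_L/(R2+R_L) = 11.39 Ω.
Now apply the divider: V_out = 14.5 × 0.7269 = 10.54 V.
(Unloaded it would be 11.4 V; the load pulls it down.)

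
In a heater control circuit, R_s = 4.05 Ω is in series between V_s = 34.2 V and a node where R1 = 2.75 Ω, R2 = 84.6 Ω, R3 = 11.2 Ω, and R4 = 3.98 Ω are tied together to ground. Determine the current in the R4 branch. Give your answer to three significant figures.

Equivalent of the parallel group: R_p = 1.397 Ω.
Node voltage V_A = V_s · R_p/(R_s + R_p) = 34.2 × 0.2564 = 8.770 V.
Branch current I = V_A/R4 = 8.770/3.98 = 2.203 A.

I ≈ 2.20 A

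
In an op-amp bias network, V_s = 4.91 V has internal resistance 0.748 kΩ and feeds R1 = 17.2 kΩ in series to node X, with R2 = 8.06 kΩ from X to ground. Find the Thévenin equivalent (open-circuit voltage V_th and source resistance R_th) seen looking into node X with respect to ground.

R1' = 0.748 + 17.2 = 17.95 kΩ (source resistance + R1).
V_th is the unloaded tap voltage: V_s · R2/(R1'+R2) = 4.91 × 0.3099 = 1.522 V.
With V_s suppressed (replaced by a short), R_th = R1' ‖ R2 = (17.95 × 8.06)/(17.95 + 8.06) = 5.562 kΩ.

V_th ≈ 1.52 V, R_th ≈ 5.56 kΩ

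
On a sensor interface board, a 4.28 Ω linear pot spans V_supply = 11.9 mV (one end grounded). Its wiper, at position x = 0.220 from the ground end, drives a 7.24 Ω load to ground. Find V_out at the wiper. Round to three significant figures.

The pot divides into 3.338 Ω above the wiper and 0.9416 Ω below.
Lower segment in parallel with the load: 0.9416 ‖ 7.24 = 0.8332 Ω.
Then V_out = V_supply · 0.8332/(3.338 + 0.8332) = 2.377 mV.

V_out ≈ 2.38 mV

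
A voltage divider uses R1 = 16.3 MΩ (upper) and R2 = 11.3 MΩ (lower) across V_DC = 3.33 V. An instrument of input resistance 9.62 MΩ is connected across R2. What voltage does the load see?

The load sits in parallel with R2, giving an effective lower resistance R2' = R2·R_L/(R2+R_L) = 5.196 MΩ.
Then V_out = V_DC · R2'/(R1 + R2') = 3.33 × 5.196/21.50 = 0.8050 V.

V_out ≈ 0.805 V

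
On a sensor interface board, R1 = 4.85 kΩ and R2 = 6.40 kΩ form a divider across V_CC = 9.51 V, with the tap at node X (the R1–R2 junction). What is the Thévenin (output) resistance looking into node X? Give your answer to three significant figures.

Looking into X with the source shorted: R_th = R1·R2/(R1+R2) = 4.850 × 6.40/11.25 = 2.759 kΩ.

R_th ≈ 2.76 kΩ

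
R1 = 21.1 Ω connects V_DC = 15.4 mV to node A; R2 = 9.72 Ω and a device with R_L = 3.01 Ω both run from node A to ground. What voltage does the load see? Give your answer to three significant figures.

R2 ‖ R_L = (9.72 × 3.01)/(9.72 + 3.01) = 2.298 Ω.
Then V_out = V_DC · R2'/(R1 + R2') = 15.4 × 2.298/23.40 = 1.513 mV.
(Unloaded it would be 4.86 mV; the load pulls it down.)

V_out ≈ 1.51 mV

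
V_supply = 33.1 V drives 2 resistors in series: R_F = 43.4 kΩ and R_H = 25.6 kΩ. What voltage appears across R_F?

ΣR = 43.4 + 25.6 = 69.00 kΩ.
Voltage divider: V = V_supply · (43.40 / 69.00) = 33.1 × 0.6290 = 20.82 V.

V ≈ 20.8 V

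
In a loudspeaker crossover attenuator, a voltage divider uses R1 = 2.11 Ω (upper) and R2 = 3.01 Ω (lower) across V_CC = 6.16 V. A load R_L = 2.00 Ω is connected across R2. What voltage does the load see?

V_out ≈ 2.24 V

R2 ‖ R_L = (3.01 × 2.00)/(3.01 + 2.00) = 1.202 Ω.
Voltage divider with the loaded lower leg: V_out = 6.16 × 1.202/(2.11 + 1.202) = 6.16 × 0.3628 = 2.235 V.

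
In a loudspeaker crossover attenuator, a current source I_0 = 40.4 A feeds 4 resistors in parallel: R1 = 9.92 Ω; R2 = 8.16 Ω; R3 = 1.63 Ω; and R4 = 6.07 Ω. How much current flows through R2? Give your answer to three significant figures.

I ≈ 4.94 A

Conductances: ΣG = 1/9.92 + 1/8.16 + 1/1.63 + 1/6.07 = 1.002 (1/Ω).
R2 takes the fraction G_k/ΣG = 0.1225/1.002 = 0.1224, so I = 40.4 × 0.1224 = 4.943 A.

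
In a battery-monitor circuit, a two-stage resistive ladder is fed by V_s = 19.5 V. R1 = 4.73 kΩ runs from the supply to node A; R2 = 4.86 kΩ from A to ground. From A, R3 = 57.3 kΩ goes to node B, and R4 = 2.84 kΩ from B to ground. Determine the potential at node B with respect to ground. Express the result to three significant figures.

Looking into the second stage from A: R3 + R4 = 60.14 kΩ appears in parallel with R2.
R2 ‖ (R3+R4) = 4.497 kΩ.
So V_A = 19.5 × 0.4874 = 9.503 V.
Stage 2 is unloaded, so V_B = V_A · R4/(R3+R4) = 9.503 × 2.84/60.14 = 0.4488 V.

V_B ≈ 0.449 V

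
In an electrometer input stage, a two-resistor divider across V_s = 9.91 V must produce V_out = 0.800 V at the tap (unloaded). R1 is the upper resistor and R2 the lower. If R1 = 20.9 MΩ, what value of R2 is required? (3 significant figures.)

Required fraction k = V_out/V_s = 0.08073.
R2 = R1 · 0.08073/(1 − 0.08073) = 1.835 MΩ.

R2 ≈ 1.84 MΩ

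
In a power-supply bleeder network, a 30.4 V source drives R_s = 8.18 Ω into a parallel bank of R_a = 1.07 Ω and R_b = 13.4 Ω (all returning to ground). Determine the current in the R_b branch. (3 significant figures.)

I ≈ 0.245 A

Parallel bank: R_p = 1/(1/1.07 + 1/13.4) = 0.9909 Ω.
Node voltage V_A = V_in · R_p/(R_s + R_p) = 30.4 × 0.1080 = 3.285 V.
Branch current I = V_A/R_b = 3.285/13.4 = 0.2451 A.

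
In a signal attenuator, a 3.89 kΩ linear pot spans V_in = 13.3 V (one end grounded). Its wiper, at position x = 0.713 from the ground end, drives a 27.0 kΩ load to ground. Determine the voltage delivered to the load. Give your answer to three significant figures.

Lower segment x·R_p = 2.774 kΩ; upper segment (1−x)·R_p = 1.116 kΩ.
Lower segment in parallel with the load: 2.774 ‖ 27.0 = 2.515 kΩ.
Then V_out = V_in · 2.515/(1.116 + 2.515) = 9.211 V.

V_out ≈ 9.21 V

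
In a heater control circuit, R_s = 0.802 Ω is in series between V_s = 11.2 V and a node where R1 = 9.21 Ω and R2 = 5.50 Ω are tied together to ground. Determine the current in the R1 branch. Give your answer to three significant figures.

I ≈ 0.986 A

Equivalent of the parallel group: R_p = 3.444 Ω.
V_A = 11.2 × 3.444/4.246 = 9.084 V.
I(R1) = V_A / R1 = 9.084/9.21 = 0.9864 A.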